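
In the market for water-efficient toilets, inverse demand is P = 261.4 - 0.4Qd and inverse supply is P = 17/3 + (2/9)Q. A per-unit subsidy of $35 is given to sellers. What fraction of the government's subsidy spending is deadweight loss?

Pre-subsidy: 261.4 - 0.4Q = 17/3 + (2/9)Q gives Q* = 411 and P* = 97.
With the subsidy, sellers receive Ps = Pb + 35 for each unit, where Pb is the price buyers pay.
On the curves, Pb = 261.4 - 0.4Q and Ps = 17/3 + (2/9)Q; the wedge Ps − Pb = 35 gives 17/3 + (2/9)Q − (261.4 - 0.4Q) = 35, so Q' = 467.25.
Then Pb = 261.4 − 0.4·467.25 = 74.5 and Ps = 17/3 + (2/9)·467.25 = 109.5.
ΔCS = ½(411 + 467.25)(97 − 74.5) = 9880.3125; ΔPS = ½(411 + 467.25)(109.5 − 97) = 5489.0625.
Government spending = 35 × 467.25 = 16353.75.
DWL = ½ × 35 × (467.25 − 411) = 984.375; fraction = 984.375 / 16353.75 = 75/1246.

DWL / government spending = 75/1246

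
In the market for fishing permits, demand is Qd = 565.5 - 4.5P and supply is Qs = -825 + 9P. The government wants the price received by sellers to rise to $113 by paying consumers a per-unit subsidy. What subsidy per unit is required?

Required subsidy s = $30 per unit

At a seller price of 113, quantity supplied is -825 + 9·113 = 192.
Buyers absorb 192 only when they pay Pb with 565.5 − 4.5·Pb = 192, i.e. Pb = 83.
s = Ps − Pb = 113 − 83 = 30.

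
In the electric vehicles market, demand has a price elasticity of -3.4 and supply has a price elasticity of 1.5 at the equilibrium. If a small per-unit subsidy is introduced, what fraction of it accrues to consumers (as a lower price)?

Consumer share = 15/49

For a small subsidy around the equilibrium, the benefit split depends on the relative slopes, which at a point are proportional to the elasticities.
Buyer share = εs/(εs + |εd|) = 1.5/(1.5 + 3.4) = 15/49; seller share = |εd|/(εs + |εd|) = 34/49.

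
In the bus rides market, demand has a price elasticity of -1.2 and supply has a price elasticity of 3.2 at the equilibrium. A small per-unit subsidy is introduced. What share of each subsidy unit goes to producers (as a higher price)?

For a small subsidy around the equilibrium, the benefit split depends on the relative slopes, which at a point are proportional to the elasticities.
Buyer share = εs/(εs + |εd|) = 3.2/(3.2 + 1.2) = 8/11; seller share = |εd|/(εs + |εd|) = 3/11.
So producers capture 3/11 of the subsidy.

Producer share = 3/11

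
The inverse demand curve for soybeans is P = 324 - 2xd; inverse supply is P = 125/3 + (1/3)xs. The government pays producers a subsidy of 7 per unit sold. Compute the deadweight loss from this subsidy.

Pre-subsidy: 324 - 2x = 125/3 + (1/3)x gives x* = 121 and P* = 82.
With the subsidy, sellers receive Ps = Pb + 7 for each unit, where Pb is the price buyers pay.
On the curves, Pb = 324 - 2x and Ps = 125/3 + (1/3)x; the wedge Ps − Pb = 7 gives 125/3 + (1/3)x − (324 - 2x) = 7, so x' = 124.
Then Pb = 324 − 2·124 = 76 and Ps = 125/3 + (1/3)·124 = 83.
The subsidy expands output by 124 − 121 = 3 past the efficient level; on those units the gap between marginal cost and willingness to pay runs from 0 up to 7.
DWL = ½ × 7 × 3 = 10.5.

Deadweight loss = 10.5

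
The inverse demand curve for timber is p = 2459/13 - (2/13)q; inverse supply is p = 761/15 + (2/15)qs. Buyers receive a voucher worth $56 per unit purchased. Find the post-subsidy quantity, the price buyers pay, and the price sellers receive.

q' = 677; buyers pay $85; sellers receive $141

Pre-subsidy: 2459/13 - (2/13)q = 761/15 + (2/15)q gives q* = 482 and p* = 115.
With the rebate, buyers effectively pay pb = ps − 56, where ps is the price sellers receive.
On the curves, pb = 2459/13 - (2/13)q and ps = 761/15 + (2/15)q; the wedge ps − pb = 56 gives 761/15 + (2/15)q − (2459/13 - (2/13)q) = 56, so q' = 677.
Then pb = 2459/13 − (2/13)·677 = 85 and ps = 761/15 + (2/15)·677 = 141.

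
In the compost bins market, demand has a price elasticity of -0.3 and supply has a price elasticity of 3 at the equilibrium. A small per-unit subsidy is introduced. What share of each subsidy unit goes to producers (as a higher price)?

Producer share = 1/11

For a small subsidy around the equilibrium, the benefit split depends on the relative slopes, which at a point are proportional to the elasticities.
Buyer share = εs/(εs + |εd|) = 3/(3 + 0.3) = 10/11; seller share = |εd|/(εs + |εd|) = 1/11.
So producers capture 1/11 of the subsidy.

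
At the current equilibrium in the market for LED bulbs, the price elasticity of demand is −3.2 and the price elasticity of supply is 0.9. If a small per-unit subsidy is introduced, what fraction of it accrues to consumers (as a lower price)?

Consumer share = 9/41

For a small subsidy around the equilibrium, the benefit split depends on the relative slopes, which at a point are proportional to the elasticities.
Buyer share = εs/(εs + |εd|) = 0.9/(0.9 + 3.2) = 9/41; seller share = |εd|/(εs + |εd|) = 32/41.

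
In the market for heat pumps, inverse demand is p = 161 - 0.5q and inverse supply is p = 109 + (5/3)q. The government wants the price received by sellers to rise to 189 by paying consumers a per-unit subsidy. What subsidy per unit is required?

Required subsidy s = 52 per unit

At a seller price of 189, quantity supplied is -65.4 + 0.6·189 = 48.
Buyers absorb 48 only when they pay pb = 161 − 0.5·48 = 137.
s = ps − pb = 189 − 137 = 52.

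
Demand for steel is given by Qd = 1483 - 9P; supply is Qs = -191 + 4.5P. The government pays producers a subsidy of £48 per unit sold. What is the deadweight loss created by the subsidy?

Pre-subsidy: 1483 - 9P = -191 + 4.5P gives P* = 124, Q* = 367.
With the subsidy, sellers receive Ps = Pb + 48 for each unit, where Pb is the price buyers pay.
Supply in terms of Pb becomes Qs = -191 + 4.5(Pb + 48) = 25 + 4.5Pb. Setting this equal to demand: 1483 - 9Pb = 25 + 4.5Pb, so Pb = 108.
Sellers receive Ps = 108 + 48 = 156; Q' = 1483 − 9·108 = 511.
The subsidy expands output by 511 − 367 = 144 past the efficient level; on those units the gap between marginal cost and willingness to pay runs from 0 up to 48.
DWL = ½ × 48 × 144 = 3456.

Deadweight loss = £3456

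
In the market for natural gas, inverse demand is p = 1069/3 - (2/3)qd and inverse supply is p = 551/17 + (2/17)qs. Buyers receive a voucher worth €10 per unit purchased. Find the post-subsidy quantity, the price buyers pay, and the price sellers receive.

Pre-subsidy: 1069/3 - (2/3)q = 551/17 + (2/17)q gives q* = 413 and p* = 81.
With the rebate, buyers effectively pay pb = ps − 10, where ps is the price sellers receive.
On the curves, pb = 1069/3 - (2/3)q and ps = 551/17 + (2/17)q; the wedge ps − pb = 10 gives 551/17 + (2/17)q − (1069/3 - (2/3)q) = 10, so q' = 425.75.
Then pb = 1069/3 − (2/3)·425.75 = 72.5 and ps = 551/17 + (2/17)·425.75 = 82.5.

q' = 425.75; buyers pay €72.5; sellers receive €82.5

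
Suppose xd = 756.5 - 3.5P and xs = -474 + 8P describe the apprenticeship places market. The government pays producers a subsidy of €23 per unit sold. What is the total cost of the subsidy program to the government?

Government cost = €10074

Pre-subsidy: 756.5 - 3.5P = -474 + 8P gives P* = 107, x* = 382.
With the subsidy, sellers receive Ps = Pb + 23 for each unit, where Pb is the price buyers pay.
Supply in terms of Pb becomes xs = -474 + 8(Pb + 23) = -290 + 8Pb. Setting this equal to demand: 756.5 - 3.5Pb = -290 + 8Pb, so Pb = 91.
Sellers receive Ps = 91 + 23 = 114; x' = 756.5 − 3.5·91 = 438.
Government outlay = subsidy × quantity = 23 × 438 = 10074.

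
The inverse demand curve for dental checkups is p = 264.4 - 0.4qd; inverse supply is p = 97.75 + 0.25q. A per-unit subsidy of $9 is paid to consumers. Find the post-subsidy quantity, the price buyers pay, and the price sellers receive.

Pre-subsidy: 264.4 - 0.4q = 97.75 + 0.25q gives q* = 3333/13 and p* = 2104/13.
With the rebate, buyers effectively pay pb = ps − 9, where ps is the price sellers receive.
On the curves, pb = 264.4 - 0.4q and ps = 97.75 + 0.25q; the wedge ps − pb = 9 gives 97.75 + 0.25q − (264.4 - 0.4q) = 9, so q' = 3513/13.
Then pb = 264.4 − 0.4·(3513/13) = 2032/13 and ps = 97.75 + 0.25·(3513/13) = 2149/13.

q' = 3513/13; buyers pay 2032/13; sellers receive 2149/13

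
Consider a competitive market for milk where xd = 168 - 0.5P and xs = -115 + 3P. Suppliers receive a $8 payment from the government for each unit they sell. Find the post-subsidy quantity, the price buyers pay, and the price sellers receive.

Pre-subsidy: 168 - 0.5P = -115 + 3P gives P* = 566/7, x* = 893/7.
With the subsidy, sellers receive Ps = Pb + 8 for each unit, where Pb is the price buyers pay.
Supply in terms of Pb becomes xs = -115 + 3(Pb + 8) = -91 + 3Pb. Setting this equal to demand: 168 - 0.5Pb = -91 + 3Pb, so Pb = 74.
Sellers receive Ps = 74 + 8 = 82; x' = 168 − 0.5·74 = 131.

x' = 131; buyers pay $74; sellers receive $82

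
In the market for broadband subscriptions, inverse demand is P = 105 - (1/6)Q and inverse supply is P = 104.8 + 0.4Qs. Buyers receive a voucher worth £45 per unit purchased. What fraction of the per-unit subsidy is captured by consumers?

Pre-subsidy: 105 - (1/6)Q = 104.8 + 0.4Q gives Q* = 6/17 and P* = 1784/17.
With the rebate, buyers effectively pay Pb = Ps − 45, where Ps is the price sellers receive.
On the curves, Pb = 105 - (1/6)Q and Ps = 104.8 + 0.4Q; the wedge Ps − Pb = 45 gives 104.8 + 0.4Q − (105 - (1/6)Q) = 45, so Q' = 1356/17.
Then Pb = 105 − (1/6)·(1356/17) = 1559/17 and Ps = 104.8 + 0.4·(1356/17) = 2324/17.
Buyers' price falls by P* − Pb = 1784/17 − 1559/17 = 225/17; sellers' price rises by Ps − P* = 2324/17 − 1784/17 = 540/17.
So consumers capture (225/17)/45 = 5/17 of each unit of subsidy.

Consumer share = 5/17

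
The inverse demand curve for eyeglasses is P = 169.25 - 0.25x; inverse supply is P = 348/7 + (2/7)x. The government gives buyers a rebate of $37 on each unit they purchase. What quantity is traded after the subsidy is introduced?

Pre-subsidy: 169.25 - 0.25x = 348/7 + (2/7)x gives x* = 3347/15 and P* = 1702/15.
With the rebate, buyers effectively pay Pb = Ps − 37, where Ps is the price sellers receive.
On the curves, Pb = 169.25 - 0.25x and Ps = 348/7 + (2/7)x; the wedge Ps − Pb = 37 gives 348/7 + (2/7)x − (169.25 - 0.25x) = 37, so x' = 292.2.
Then Pb = 169.25 − 0.25·292.2 = 96.2 and Ps = 348/7 + (2/7)·292.2 = 133.2.

x' = 292.2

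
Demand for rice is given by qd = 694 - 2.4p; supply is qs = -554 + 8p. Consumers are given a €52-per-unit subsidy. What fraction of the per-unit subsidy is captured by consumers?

Pre-subsidy: 694 - 2.4p = -554 + 8p gives p* = 120, q* = 406.
With the rebate, buyers effectively pay pb = ps − 52, where ps is the price sellers receive.
Demand in terms of ps becomes qd = 694 − 2.4(ps − 52) = 818.8 - 2.4ps. Setting this equal to supply: 818.8 - 2.4ps = -554 + 8ps, so ps = 132.
Buyers pay pb = 132 − 52 = 80; q' = -554 + 8·132 = 502.
Buyers' price falls by p* − pb = 120 − 80 = 40; sellers' price rises by ps − p* = 132 − 120 = 12.
So consumers capture 40/52 = 10/13 of each unit of subsidy.

Consumer share = 10/13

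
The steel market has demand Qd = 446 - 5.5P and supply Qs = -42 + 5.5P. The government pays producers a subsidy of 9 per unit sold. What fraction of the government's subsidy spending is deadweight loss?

Pre-subsidy: 446 - 5.5P = -42 + 5.5P gives P* = 488/11, Q* = 202.
With the subsidy, sellers receive Ps = Pb + 9 for each unit, where Pb is the price buyers pay.
Supply in terms of Pb becomes Qs = -42 + 5.5(Pb + 9) = 7.5 + 5.5Pb. Setting this equal to demand: 446 - 5.5Pb = 7.5 + 5.5Pb, so Pb = 877/22.
Sellers receive Ps = 877/22 + 9 = 1075/22; Q' = 446 − 5.5·(877/22) = 226.75.
ΔCS = ½(202 + 226.75)(488/11 − 877/22) = 964.6875; ΔPS = ½(202 + 226.75)(1075/22 − 488/11) = 964.6875.
Government spending = 9 × 226.75 = 2040.75.
DWL = ½ × 9 × (226.75 − 202) = 111.375; fraction = 111.375 / 2040.75 = 99/1814.

DWL / government spending = 99/1814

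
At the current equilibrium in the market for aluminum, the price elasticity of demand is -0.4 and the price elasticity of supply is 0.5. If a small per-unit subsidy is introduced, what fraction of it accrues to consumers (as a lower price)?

Consumer share = 5/9

For a small subsidy around the equilibrium, the benefit split depends on the relative slopes, which at a point are proportional to the elasticities.
Buyer share = εs/(εs + |εd|) = 0.5/(0.5 + 0.4) = 5/9; seller share = |εd|/(εs + |εd|) = 4/9.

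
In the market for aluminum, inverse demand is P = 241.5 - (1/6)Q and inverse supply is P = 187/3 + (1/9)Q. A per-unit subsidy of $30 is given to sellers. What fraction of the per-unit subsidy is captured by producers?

Producer share = 0.4

Pre-subsidy: 241.5 - (1/6)Q = 187/3 + (1/9)Q gives Q* = 645 and P* = 134.
With the subsidy, sellers receive Ps = Pb + 30 for each unit, where Pb is the price buyers pay.
On the curves, Pb = 241.5 - (1/6)Q and Ps = 187/3 + (1/9)Q; the wedge Ps − Pb = 30 gives 187/3 + (1/9)Q − (241.5 - (1/6)Q) = 30, so Q' = 753.
Then Pb = 241.5 − (1/6)·753 = 116 and Ps = 187/3 + (1/9)·753 = 146.
Buyers' price falls by P* − Pb = 134 − 116 = 18; sellers' price rises by Ps − P* = 146 − 134 = 12.
So producers capture 12/30 = 0.4 of each unit of subsidy.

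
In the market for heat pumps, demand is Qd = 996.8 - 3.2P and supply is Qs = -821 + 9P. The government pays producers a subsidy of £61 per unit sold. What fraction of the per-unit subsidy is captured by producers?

Producer share = 16/61

Pre-subsidy: 996.8 - 3.2P = -821 + 9P gives P* = 149, Q* = 520.
With the subsidy, sellers receive Ps = Pb + 61 for each unit, where Pb is the price buyers pay.
Supply in terms of Pb becomes Qs = -821 + 9(Pb + 61) = -272 + 9Pb. Setting this equal to demand: 996.8 - 3.2Pb = -272 + 9Pb, so Pb = 104.
Sellers receive Ps = 104 + 61 = 165; Q' = 996.8 − 3.2·104 = 664.
Buyers' price falls by P* − Pb = 149 − 104 = 45; sellers' price rises by Ps − P* = 165 − 149 = 16.
So producers capture 16/61 = 16/61 of each unit of subsidy.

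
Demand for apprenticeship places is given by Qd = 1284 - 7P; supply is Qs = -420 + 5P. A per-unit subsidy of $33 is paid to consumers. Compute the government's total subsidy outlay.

Government cost = $12746.25

Pre-subsidy: 1284 - 7P = -420 + 5P gives P* = 142, Q* = 290.
With the rebate, buyers effectively pay Pb = Ps − 33, where Ps is the price sellers receive.
Demand in terms of Ps becomes Qd = 1284 − 7(Ps − 33) = 1515 - 7Ps. Setting this equal to supply: 1515 - 7Ps = -420 + 5Ps, so Ps = 161.25.
Buyers pay Pb = 161.25 − 33 = 128.25; Q' = -420 + 5·161.25 = 386.25.
Government outlay = subsidy × quantity = 33 × 386.25 = 12746.25.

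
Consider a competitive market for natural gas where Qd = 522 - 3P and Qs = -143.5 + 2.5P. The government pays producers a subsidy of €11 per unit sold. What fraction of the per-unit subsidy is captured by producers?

Pre-subsidy: 522 - 3P = -143.5 + 2.5P gives P* = 121, Q* = 159.
With the subsidy, sellers receive Ps = Pb + 11 for each unit, where Pb is the price buyers pay.
Supply in terms of Pb becomes Qs = -143.5 + 2.5(Pb + 11) = -116 + 2.5Pb. Setting this equal to demand: 522 - 3Pb = -116 + 2.5Pb, so Pb = 116.
Sellers receive Ps = 116 + 11 = 127; Q' = 522 − 3·116 = 174.
Buyers' price falls by P* − Pb = 121 − 116 = 5; sellers' price rises by Ps − P* = 127 − 121 = 6.
So producers capture 6/11 = 6/11 of each unit of subsidy.

Producer share = 6/11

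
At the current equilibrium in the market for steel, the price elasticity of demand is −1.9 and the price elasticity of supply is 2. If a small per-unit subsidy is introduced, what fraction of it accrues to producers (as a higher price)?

For a small subsidy around the equilibrium, the benefit split depends on the relative slopes, which at a point are proportional to the elasticities.
Buyer share = εs/(εs + |εd|) = 2/(2 + 1.9) = 20/39; seller share = |εd|/(εs + |εd|) = 19/39.
So producers capture 19/39 of the subsidy.

Producer share = 19/39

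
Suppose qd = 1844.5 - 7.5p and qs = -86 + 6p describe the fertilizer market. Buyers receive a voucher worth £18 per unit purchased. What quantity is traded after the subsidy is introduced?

Pre-subsidy: 1844.5 - 7.5p = -86 + 6p gives p* = 143, q* = 772.
With the rebate, buyers effectively pay pb = ps − 18, where ps is the price sellers receive.
Demand in terms of ps becomes qd = 1844.5 − 7.5(ps − 18) = 1979.5 - 7.5ps. Setting this equal to supply: 1979.5 - 7.5ps = -86 + 6ps, so ps = 153.
Buyers pay pb = 153 − 18 = 135; q' = -86 + 6·153 = 832.

q' = 832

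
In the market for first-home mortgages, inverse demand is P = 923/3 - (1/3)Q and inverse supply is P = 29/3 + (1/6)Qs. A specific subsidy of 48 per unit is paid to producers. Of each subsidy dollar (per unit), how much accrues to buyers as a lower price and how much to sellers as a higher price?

Buyers gain 32 per unit; sellers gain 16 per unit

Pre-subsidy: 923/3 - (1/3)Q = 29/3 + (1/6)Q gives Q* = 596 and P* = 109.
With the subsidy, sellers receive Ps = Pb + 48 for each unit, where Pb is the price buyers pay.
On the curves, Pb = 923/3 - (1/3)Q and Ps = 29/3 + (1/6)Q; the wedge Ps − Pb = 48 gives 29/3 + (1/6)Q − (923/3 - (1/3)Q) = 48, so Q' = 692.
Then Pb = 923/3 − (1/3)·692 = 77 and Ps = 29/3 + (1/6)·692 = 125.
Buyers' price falls by P* − Pb = 109 − 77 = 32; sellers' price rises by Ps − P* = 125 − 109 = 16.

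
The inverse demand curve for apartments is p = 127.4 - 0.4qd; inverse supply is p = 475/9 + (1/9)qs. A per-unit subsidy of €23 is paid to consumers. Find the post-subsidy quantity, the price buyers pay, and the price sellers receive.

Pre-subsidy: 127.4 - 0.4q = 475/9 + (1/9)q gives q* = 146 and p* = 69.
With the rebate, buyers effectively pay pb = ps − 23, where ps is the price sellers receive.
On the curves, pb = 127.4 - 0.4q and ps = 475/9 + (1/9)q; the wedge ps − pb = 23 gives 475/9 + (1/9)q − (127.4 - 0.4q) = 23, so q' = 191.
Then pb = 127.4 − 0.4·191 = 51 and ps = 475/9 + (1/9)·191 = 74.

q' = 191; buyers pay €51; sellers receive €74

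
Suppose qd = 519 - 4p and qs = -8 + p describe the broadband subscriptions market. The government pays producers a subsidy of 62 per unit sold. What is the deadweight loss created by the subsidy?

Pre-subsidy: 519 - 4p = -8 + p gives p* = 105.4, q* = 97.4.
With the subsidy, sellers receive ps = pb + 62 for each unit, where pb is the price buyers pay.
Supply in terms of pb becomes qs = -8 + 1(pb + 62) = 54 + pb. Setting this equal to demand: 519 - 4pb = 54 + pb, so pb = 93.
Sellers receive ps = 93 + 62 = 155; q' = 519 − 4·93 = 147.
The subsidy expands output by 147 − 97.4 = 49.6 past the efficient level; on those units the gap between marginal cost and willingness to pay runs from 0 up to 62.
DWL = ½ × 62 × 49.6 = 1537.6.

Deadweight loss = 1537.6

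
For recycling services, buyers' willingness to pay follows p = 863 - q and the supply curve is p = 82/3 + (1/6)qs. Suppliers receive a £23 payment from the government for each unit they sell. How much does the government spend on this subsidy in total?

Pre-subsidy: 863 - q = 82/3 + (1/6)q gives q* = 5014/7 and p* = 1027/7.
With the subsidy, sellers receive ps = pb + 23 for each unit, where pb is the price buyers pay.
On the curves, pb = 863 - q and ps = 82/3 + (1/6)q; the wedge ps − pb = 23 gives 82/3 + (1/6)q − (863 - q) = 23, so q' = 736.
Then pb = 863 − 1·736 = 127 and ps = 82/3 + (1/6)·736 = 150.
Government outlay = subsidy × quantity = 23 × 736 = 16928.

Government cost = £16928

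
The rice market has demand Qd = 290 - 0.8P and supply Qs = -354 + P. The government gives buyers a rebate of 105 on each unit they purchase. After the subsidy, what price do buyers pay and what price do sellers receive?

Pre-subsidy: 290 - 0.8P = -354 + P gives P* = 3220/9, Q* = 34/9.
With the rebate, buyers effectively pay Pb = Ps − 105, where Ps is the price sellers receive.
Demand in terms of Ps becomes Qd = 290 − 0.8(Ps − 105) = 374 - 0.8Ps. Setting this equal to supply: 374 - 0.8Ps = -354 + Ps, so Ps = 3640/9.
Buyers pay Pb = 3640/9 − 105 = 2695/9; Q' = -354 + 1·(3640/9) = 454/9.

Buyers pay 2695/9; sellers receive 3640/9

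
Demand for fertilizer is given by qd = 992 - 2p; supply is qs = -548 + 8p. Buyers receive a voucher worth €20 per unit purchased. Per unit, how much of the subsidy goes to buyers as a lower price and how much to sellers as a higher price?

Pre-subsidy: 992 - 2p = -548 + 8p gives p* = 154, q* = 684.
With the rebate, buyers effectively pay pb = ps − 20, where ps is the price sellers receive.
Demand in terms of ps becomes qd = 992 − 2(ps − 20) = 1032 - 2ps. Setting this equal to supply: 1032 - 2ps = -548 + 8ps, so ps = 158.
Buyers pay pb = 158 − 20 = 138; q' = -548 + 8·158 = 716.
Buyers' price falls by p* − pb = 154 − 138 = 16; sellers' price rises by ps − p* = 158 − 154 = 4.

Buyers gain €16 per unit; sellers gain €4 per unit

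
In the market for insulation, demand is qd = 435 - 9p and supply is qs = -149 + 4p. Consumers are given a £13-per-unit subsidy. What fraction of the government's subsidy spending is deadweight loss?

Pre-subsidy: 435 - 9p = -149 + 4p gives p* = 584/13, q* = 399/13.
With the rebate, buyers effectively pay pb = ps − 13, where ps is the price sellers receive.
Demand in terms of ps becomes qd = 435 − 9(ps − 13) = 552 - 9ps. Setting this equal to supply: 552 - 9ps = -149 + 4ps, so ps = 701/13.
Buyers pay pb = 701/13 − 13 = 532/13; q' = -149 + 4·(701/13) = 867/13.
ΔCS = ½(399/13 + 867/13)(584/13 − 532/13) = 2532/13; ΔPS = ½(399/13 + 867/13)(701/13 − 584/13) = 5697/13.
Government spending = 13 × 867/13 = 867.
DWL = ½ × 13 × (867/13 − 399/13) = 234; fraction = 234 / 867 = 78/289.

DWL / government spending = 78/289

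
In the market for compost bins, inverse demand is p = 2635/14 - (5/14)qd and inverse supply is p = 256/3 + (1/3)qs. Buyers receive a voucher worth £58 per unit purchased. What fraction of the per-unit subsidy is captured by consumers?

Pre-subsidy: 2635/14 - (5/14)q = 256/3 + (1/3)q gives q* = 149 and p* = 135.
With the rebate, buyers effectively pay pb = ps − 58, where ps is the price sellers receive.
On the curves, pb = 2635/14 - (5/14)q and ps = 256/3 + (1/3)q; the wedge ps − pb = 58 gives 256/3 + (1/3)q − (2635/14 - (5/14)q) = 58, so q' = 233.
Then pb = 2635/14 − (5/14)·233 = 105 and ps = 256/3 + (1/3)·233 = 163.
Buyers' price falls by p* − pb = 135 − 105 = 30; sellers' price rises by ps − p* = 163 − 135 = 28.
So consumers capture 30/58 = 15/29 of each unit of subsidy.

Consumer share = 15/29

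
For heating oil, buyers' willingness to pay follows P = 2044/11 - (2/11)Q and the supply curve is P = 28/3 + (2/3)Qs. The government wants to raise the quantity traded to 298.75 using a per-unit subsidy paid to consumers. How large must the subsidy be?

At Q = 298.75, from the demand curve buyers pay Pb = 2044/11 − (2/11)·298.75 = 131.5; from the supply curve sellers need Ps = 28/3 + (2/3)·298.75 = 208.5.
The subsidy must fill the gap: s = Ps − Pb = 208.5 − 131.5 = 77.

Required subsidy s = 77 per unit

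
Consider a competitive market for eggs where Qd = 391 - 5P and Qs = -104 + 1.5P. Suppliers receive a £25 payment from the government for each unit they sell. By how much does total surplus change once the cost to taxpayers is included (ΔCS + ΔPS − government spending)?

Net change in total surplus = -9375/26

Pre-subsidy: 391 - 5P = -104 + 1.5P gives P* = 990/13, Q* = 133/13.
With the subsidy, sellers receive Ps = Pb + 25 for each unit, where Pb is the price buyers pay.
Supply in terms of Pb becomes Qs = -104 + 1.5(Pb + 25) = -66.5 + 1.5Pb. Setting this equal to demand: 391 - 5Pb = -66.5 + 1.5Pb, so Pb = 915/13.
Sellers receive Ps = 915/13 + 25 = 1240/13; Q' = 391 − 5·(915/13) = 508/13.
ΔCS = ½(133/13 + 508/13)(990/13 − 915/13) = 48075/338; ΔPS = ½(133/13 + 508/13)(1240/13 − 990/13) = 80125/169.
Government spending = 25 × 508/13 = 12700/13.
Net change = 48075/338 + 80125/169 − 12700/13 = -9375/26. The loss equals the DWL triangle ½·25·375/13.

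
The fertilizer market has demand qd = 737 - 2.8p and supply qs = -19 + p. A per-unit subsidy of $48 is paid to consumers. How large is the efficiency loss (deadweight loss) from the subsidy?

Deadweight loss = 16128/19

Pre-subsidy: 737 - 2.8p = -19 + p gives p* = 3780/19, q* = 3419/19.
With the rebate, buyers effectively pay pb = ps − 48, where ps is the price sellers receive.
Demand in terms of ps becomes qd = 737 − 2.8(ps − 48) = 871.4 - 2.8ps. Setting this equal to supply: 871.4 - 2.8ps = -19 + ps, so ps = 4452/19.
Buyers pay pb = 4452/19 − 48 = 3540/19; q' = -19 + 1·(4452/19) = 4091/19.
The subsidy expands output by 4091/19 − 3419/19 = 672/19 past the efficient level; on those units the gap between marginal cost and willingness to pay runs from 0 up to 48.
DWL = ½ × 48 × 672/19 = 16128/19.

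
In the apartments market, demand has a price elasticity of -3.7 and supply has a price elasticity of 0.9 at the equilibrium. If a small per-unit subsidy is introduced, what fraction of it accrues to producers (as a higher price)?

For a small subsidy around the equilibrium, the benefit split depends on the relative slopes, which at a point are proportional to the elasticities.
Buyer share = εs/(εs + |εd|) = 0.9/(0.9 + 3.7) = 9/46; seller share = |εd|/(εs + |εd|) = 37/46.
So producers capture 37/46 of the subsidy.

Producer share = 37/46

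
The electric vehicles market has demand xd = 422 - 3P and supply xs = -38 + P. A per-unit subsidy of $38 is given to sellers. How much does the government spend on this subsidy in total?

Government cost = $4009

Pre-subsidy: 422 - 3P = -38 + P gives P* = 115, x* = 77.
With the subsidy, sellers receive Ps = Pb + 38 for each unit, where Pb is the price buyers pay.
Supply in terms of Pb becomes xs = -38 + 1(Pb + 38) = 0 + Pb. Setting this equal to demand: 422 - 3Pb = 0 + Pb, so Pb = 105.5.
Sellers receive Ps = 105.5 + 38 = 143.5; x' = 422 − 3·105.5 = 105.5.
Government outlay = subsidy × quantity = 38 × 105.5 = 4009.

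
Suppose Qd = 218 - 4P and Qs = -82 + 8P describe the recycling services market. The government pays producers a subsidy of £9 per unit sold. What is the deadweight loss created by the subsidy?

Pre-subsidy: 218 - 4P = -82 + 8P gives P* = 25, Q* = 118.
With the subsidy, sellers receive Ps = Pb + 9 for each unit, where Pb is the price buyers pay.
Supply in terms of Pb becomes Qs = -82 + 8(Pb + 9) = -10 + 8Pb. Setting this equal to demand: 218 - 4Pb = -10 + 8Pb, so Pb = 19.
Sellers receive Ps = 19 + 9 = 28; Q' = 218 − 4·19 = 142.
The subsidy expands output by 142 − 118 = 24 past the efficient level; on those units the gap between marginal cost and willingness to pay runs from 0 up to 9.
DWL = ½ × 9 × 24 = 108.

Deadweight loss = £108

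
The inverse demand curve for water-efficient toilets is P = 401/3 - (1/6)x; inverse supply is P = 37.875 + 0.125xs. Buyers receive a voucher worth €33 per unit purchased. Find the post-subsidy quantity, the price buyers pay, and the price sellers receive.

x' = 3091/7; buyers pay 841/14; sellers receive 1303/14

Pre-subsidy: 401/3 - (1/6)x = 37.875 + 0.125x gives x* = 2299/7 and P* = 1105/14.
With the rebate, buyers effectively pay Pb = Ps − 33, where Ps is the price sellers receive.
On the curves, Pb = 401/3 - (1/6)x and Ps = 37.875 + 0.125x; the wedge Ps − Pb = 33 gives 37.875 + 0.125x − (401/3 - (1/6)x) = 33, so x' = 3091/7.
Then Pb = 401/3 − (1/6)·(3091/7) = 841/14 and Ps = 37.875 + 0.125·(3091/7) = 1303/14.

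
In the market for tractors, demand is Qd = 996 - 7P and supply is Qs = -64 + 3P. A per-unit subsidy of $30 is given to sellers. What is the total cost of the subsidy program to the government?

Government cost = $9510

Pre-subsidy: 996 - 7P = -64 + 3P gives P* = 106, Q* = 254.
With the subsidy, sellers receive Ps = Pb + 30 for each unit, where Pb is the price buyers pay.
Supply in terms of Pb becomes Qs = -64 + 3(Pb + 30) = 26 + 3Pb. Setting this equal to demand: 996 - 7Pb = 26 + 3Pb, so Pb = 97.
Sellers receive Ps = 97 + 30 = 127; Q' = 996 − 7·97 = 317.
Government outlay = subsidy × quantity = 30 × 317 = 9510.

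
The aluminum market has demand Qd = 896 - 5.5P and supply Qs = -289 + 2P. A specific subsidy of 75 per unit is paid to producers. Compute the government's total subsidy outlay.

Pre-subsidy: 896 - 5.5P = -289 + 2P gives P* = 158, Q* = 27.
With the subsidy, sellers receive Ps = Pb + 75 for each unit, where Pb is the price buyers pay.
Supply in terms of Pb becomes Qs = -289 + 2(Pb + 75) = -139 + 2Pb. Setting this equal to demand: 896 - 5.5Pb = -139 + 2Pb, so Pb = 138.
Sellers receive Ps = 138 + 75 = 213; Q' = 896 − 5.5·138 = 137.
Government outlay = subsidy × quantity = 75 × 137 = 10275.

Government cost = 10275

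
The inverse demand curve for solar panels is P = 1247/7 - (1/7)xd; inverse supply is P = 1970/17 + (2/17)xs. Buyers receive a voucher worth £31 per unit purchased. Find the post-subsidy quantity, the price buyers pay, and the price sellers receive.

Pre-subsidy: 1247/7 - (1/7)x = 1970/17 + (2/17)x gives x* = 239 and P* = 144.
With the rebate, buyers effectively pay Pb = Ps − 31, where Ps is the price sellers receive.
On the curves, Pb = 1247/7 - (1/7)x and Ps = 1970/17 + (2/17)x; the wedge Ps − Pb = 31 gives 1970/17 + (2/17)x − (1247/7 - (1/7)x) = 31, so x' = 358.
Then Pb = 1247/7 − (1/7)·358 = 127 and Ps = 1970/17 + (2/17)·358 = 158.

x' = 358; buyers pay £127; sellers receive £158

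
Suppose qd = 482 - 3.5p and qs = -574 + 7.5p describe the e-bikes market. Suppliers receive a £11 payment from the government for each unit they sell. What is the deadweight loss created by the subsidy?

Deadweight loss = £144.375

Pre-subsidy: 482 - 3.5p = -574 + 7.5p gives p* = 96, q* = 146.
With the subsidy, sellers receive ps = pb + 11 for each unit, where pb is the price buyers pay.
Supply in terms of pb becomes qs = -574 + 7.5(pb + 11) = -491.5 + 7.5pb. Setting this equal to demand: 482 - 3.5pb = -491.5 + 7.5pb, so pb = 88.5.
Sellers receive ps = 88.5 + 11 = 99.5; q' = 482 − 3.5·88.5 = 172.25.
The subsidy expands output by 172.25 − 146 = 26.25 past the efficient level; on those units the gap between marginal cost and willingness to pay runs from 0 up to 11.
DWL = ½ × 11 × 26.25 = 144.375.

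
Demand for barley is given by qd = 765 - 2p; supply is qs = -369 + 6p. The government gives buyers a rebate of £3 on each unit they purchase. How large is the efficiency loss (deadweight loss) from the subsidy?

Deadweight loss = £6.75

Pre-subsidy: 765 - 2p = -369 + 6p gives p* = 141.75, q* = 481.5.
With the rebate, buyers effectively pay pb = ps − 3, where ps is the price sellers receive.
Demand in terms of ps becomes qd = 765 − 2(ps − 3) = 771 - 2ps. Setting this equal to supply: 771 - 2ps = -369 + 6ps, so ps = 142.5.
Buyers pay pb = 142.5 − 3 = 139.5; q' = -369 + 6·142.5 = 486.
The subsidy expands output by 486 − 481.5 = 4.5 past the efficient level; on those units the gap between marginal cost and willingness to pay runs from 0 up to 3.
DWL = ½ × 3 × 4.5 = 6.75.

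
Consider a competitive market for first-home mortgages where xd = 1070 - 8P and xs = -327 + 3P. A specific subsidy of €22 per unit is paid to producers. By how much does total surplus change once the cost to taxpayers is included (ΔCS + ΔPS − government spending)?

Pre-subsidy: 1070 - 8P = -327 + 3P gives P* = 127, x* = 54.
With the subsidy, sellers receive Ps = Pb + 22 for each unit, where Pb is the price buyers pay.
Supply in terms of Pb becomes xs = -327 + 3(Pb + 22) = -261 + 3Pb. Setting this equal to demand: 1070 - 8Pb = -261 + 3Pb, so Pb = 121.
Sellers receive Ps = 121 + 22 = 143; x' = 1070 − 8·121 = 102.
ΔCS = ½(54 + 102)(127 − 121) = 468; ΔPS = ½(54 + 102)(143 − 127) = 1248.
Government spending = 22 × 102 = 2244.
Net change = 468 + 1248 − 2244 = -528. The loss equals the DWL triangle ½·22·48.

Net change in total surplus = -€528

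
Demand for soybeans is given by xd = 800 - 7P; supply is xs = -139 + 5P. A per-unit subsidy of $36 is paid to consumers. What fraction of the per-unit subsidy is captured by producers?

Producer share = 7/12

Pre-subsidy: 800 - 7P = -139 + 5P gives P* = 78.25, x* = 252.25.
With the rebate, buyers effectively pay Pb = Ps − 36, where Ps is the price sellers receive.
Demand in terms of Ps becomes xd = 800 − 7(Ps − 36) = 1052 - 7Ps. Setting this equal to supply: 1052 - 7Ps = -139 + 5Ps, so Ps = 99.25.
Buyers pay Pb = 99.25 − 36 = 63.25; x' = -139 + 5·99.25 = 357.25.
Buyers' price falls by P* − Pb = 78.25 − 63.25 = 15; sellers' price rises by Ps − P* = 99.25 − 78.25 = 21.
So producers capture 21/36 = 7/12 of each unit of subsidy.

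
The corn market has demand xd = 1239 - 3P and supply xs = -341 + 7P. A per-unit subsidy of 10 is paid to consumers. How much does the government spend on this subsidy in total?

Pre-subsidy: 1239 - 3P = -341 + 7P gives P* = 158, x* = 765.
With the rebate, buyers effectively pay Pb = Ps − 10, where Ps is the price sellers receive.
Demand in terms of Ps becomes xd = 1239 − 3(Ps − 10) = 1269 - 3Ps. Setting this equal to supply: 1269 - 3Ps = -341 + 7Ps, so Ps = 161.
Buyers pay Pb = 161 − 10 = 151; x' = -341 + 7·161 = 786.
Government outlay = subsidy × quantity = 10 × 786 = 7860.

Government cost = 7860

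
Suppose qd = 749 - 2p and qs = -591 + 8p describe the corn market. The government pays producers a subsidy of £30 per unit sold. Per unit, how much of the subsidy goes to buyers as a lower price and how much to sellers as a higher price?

Buyers gain £24 per unit; sellers gain £6 per unit

Pre-subsidy: 749 - 2p = -591 + 8p gives p* = 134, q* = 481.
With the subsidy, sellers receive ps = pb + 30 for each unit, where pb is the price buyers pay.
Supply in terms of pb becomes qs = -591 + 8(pb + 30) = -351 + 8pb. Setting this equal to demand: 749 - 2pb = -351 + 8pb, so pb = 110.
Sellers receive ps = 110 + 30 = 140; q' = 749 − 2·110 = 529.
Buyers' price falls by p* − pb = 134 − 110 = 24; sellers' price rises by ps − p* = 140 − 134 = 6.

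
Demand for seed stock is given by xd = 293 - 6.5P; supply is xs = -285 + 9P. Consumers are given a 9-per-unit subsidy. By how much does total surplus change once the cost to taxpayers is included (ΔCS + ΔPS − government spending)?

Pre-subsidy: 293 - 6.5P = -285 + 9P gives P* = 1156/31, x* = 1569/31.
With the rebate, buyers effectively pay Pb = Ps − 9, where Ps is the price sellers receive.
Demand in terms of Ps becomes xd = 293 − 6.5(Ps − 9) = 351.5 - 6.5Ps. Setting this equal to supply: 351.5 - 6.5Ps = -285 + 9Ps, so Ps = 1273/31.
Buyers pay Pb = 1273/31 − 9 = 994/31; x' = -285 + 9·(1273/31) = 2622/31.
ΔCS = ½(1569/31 + 2622/31)(1156/31 − 994/31) = 339471/961; ΔPS = ½(1569/31 + 2622/31)(1273/31 − 1156/31) = 490347/1922.
Government spending = 9 × 2622/31 = 23598/31.
Net change = 339471/961 + 490347/1922 − 23598/31 = -9477/62. The loss equals the DWL triangle ½·9·1053/31.

Net change in total surplus = -9477/62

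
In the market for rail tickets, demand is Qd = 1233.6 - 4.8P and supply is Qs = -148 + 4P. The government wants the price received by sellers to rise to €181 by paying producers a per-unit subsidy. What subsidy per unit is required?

At a seller price of 181, quantity supplied is -148 + 4·181 = 576.
Buyers absorb 576 only when they pay Pb with 1233.6 − 4.8·Pb = 576, i.e. Pb = 137.
s = Ps − Pb = 181 − 137 = 44.

Required subsidy s = €44 per unit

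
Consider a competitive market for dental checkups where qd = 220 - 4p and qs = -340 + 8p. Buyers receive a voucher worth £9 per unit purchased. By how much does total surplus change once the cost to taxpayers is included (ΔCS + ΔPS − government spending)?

Pre-subsidy: 220 - 4p = -340 + 8p gives p* = 140/3, q* = 100/3.
With the rebate, buyers effectively pay pb = ps − 9, where ps is the price sellers receive.
Demand in terms of ps becomes qd = 220 − 4(ps − 9) = 256 - 4ps. Setting this equal to supply: 256 - 4ps = -340 + 8ps, so ps = 149/3.
Buyers pay pb = 149/3 − 9 = 122/3; q' = -340 + 8·(149/3) = 172/3.
ΔCS = ½(100/3 + 172/3)(140/3 − 122/3) = 272; ΔPS = ½(100/3 + 172/3)(149/3 − 140/3) = 136.
Government spending = 9 × 172/3 = 516.
Net change = 272 + 136 − 516 = -108. The loss equals the DWL triangle ½·9·24.

Net change in total surplus = -£108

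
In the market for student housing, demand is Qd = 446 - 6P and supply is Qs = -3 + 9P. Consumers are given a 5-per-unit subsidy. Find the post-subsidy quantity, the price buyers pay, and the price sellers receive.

Q' = 284.4; buyers pay 404/15; sellers receive 479/15

Pre-subsidy: 446 - 6P = -3 + 9P gives P* = 449/15, Q* = 266.4.
With the rebate, buyers effectively pay Pb = Ps − 5, where Ps is the price sellers receive.
Demand in terms of Ps becomes Qd = 446 − 6(Ps − 5) = 476 - 6Ps. Setting this equal to supply: 476 - 6Ps = -3 + 9Ps, so Ps = 479/15.
Buyers pay Pb = 479/15 − 5 = 404/15; Q' = -3 + 9·(479/15) = 284.4.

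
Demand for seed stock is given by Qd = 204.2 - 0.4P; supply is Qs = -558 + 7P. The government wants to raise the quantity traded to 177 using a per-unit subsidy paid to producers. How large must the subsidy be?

At Q = 177, invert demand for the buyer price: Pb = (204.2 − 177)/0.4 = 68; invert supply for the seller price: Ps = (177 − (-558))/7 = 105.
The subsidy must fill the gap: s = Ps − Pb = 105 − 68 = 37.

Required subsidy s = 37 per unit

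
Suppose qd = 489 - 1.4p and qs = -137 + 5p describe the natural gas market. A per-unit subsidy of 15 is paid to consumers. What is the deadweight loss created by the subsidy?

Deadweight loss = 123.046875

Pre-subsidy: 489 - 1.4p = -137 + 5p gives p* = 97.8125, q* = 352.0625.
With the rebate, buyers effectively pay pb = ps − 15, where ps is the price sellers receive.
Demand in terms of ps becomes qd = 489 − 1.4(ps − 15) = 510 - 1.4ps. Setting this equal to supply: 510 - 1.4ps = -137 + 5ps, so ps = 101.09375.
Buyers pay pb = 101.09375 − 15 = 86.09375; q' = -137 + 5·101.09375 = 368.46875.
The subsidy expands output by 368.46875 − 352.0625 = 16.40625 past the efficient level; on those units the gap between marginal cost and willingness to pay runs from 0 up to 15.
DWL = ½ × 15 × 16.40625 = 123.046875.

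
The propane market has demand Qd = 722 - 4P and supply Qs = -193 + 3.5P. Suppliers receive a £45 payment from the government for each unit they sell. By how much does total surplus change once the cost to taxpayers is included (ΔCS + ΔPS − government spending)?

Pre-subsidy: 722 - 4P = -193 + 3.5P gives P* = 122, Q* = 234.
With the subsidy, sellers receive Ps = Pb + 45 for each unit, where Pb is the price buyers pay.
Supply in terms of Pb becomes Qs = -193 + 3.5(Pb + 45) = -35.5 + 3.5Pb. Setting this equal to demand: 722 - 4Pb = -35.5 + 3.5Pb, so Pb = 101.
Sellers receive Ps = 101 + 45 = 146; Q' = 722 − 4·101 = 318.
ΔCS = ½(234 + 318)(122 − 101) = 5796; ΔPS = ½(234 + 318)(146 − 122) = 6624.
Government spending = 45 × 318 = 14310.
Net change = 5796 + 6624 − 14310 = -1890. The loss equals the DWL triangle ½·45·84.

Net change in total surplus = -£1890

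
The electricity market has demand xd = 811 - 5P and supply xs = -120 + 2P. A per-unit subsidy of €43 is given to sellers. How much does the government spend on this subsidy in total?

Pre-subsidy: 811 - 5P = -120 + 2P gives P* = 133, x* = 146.
With the subsidy, sellers receive Ps = Pb + 43 for each unit, where Pb is the price buyers pay.
Supply in terms of Pb becomes xs = -120 + 2(Pb + 43) = -34 + 2Pb. Setting this equal to demand: 811 - 5Pb = -34 + 2Pb, so Pb = 845/7.
Sellers receive Ps = 845/7 + 43 = 1146/7; x' = 811 − 5·(845/7) = 1452/7.
Government outlay = subsidy × quantity = 43 × 1452/7 = 62436/7.

Government cost = 62436/7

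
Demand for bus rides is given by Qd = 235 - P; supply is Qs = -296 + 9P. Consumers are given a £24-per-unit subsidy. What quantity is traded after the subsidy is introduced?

Q' = 203.5

Pre-subsidy: 235 - P = -296 + 9P gives P* = 53.1, Q* = 181.9.
With the rebate, buyers effectively pay Pb = Ps − 24, where Ps is the price sellers receive.
Demand in terms of Ps becomes Qd = 235 − 1(Ps − 24) = 259 - Ps. Setting this equal to supply: 259 - Ps = -296 + 9Ps, so Ps = 55.5.
Buyers pay Pb = 55.5 − 24 = 31.5; Q' = -296 + 9·55.5 = 203.5.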